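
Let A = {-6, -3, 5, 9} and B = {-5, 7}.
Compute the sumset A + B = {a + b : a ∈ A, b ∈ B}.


A + B = {a + b : a ∈ A, b ∈ B}.
Enumerate all |A|·|B| = 4·2 = 8 pairs (a, b) and collect distinct sums.
a = -6: -6+-5=-11, -6+7=1
a = -3: -3+-5=-8, -3+7=4
a = 5: 5+-5=0, 5+7=12
a = 9: 9+-5=4, 9+7=16
Collecting distinct sums: A + B = {-11, -8, 0, 1, 4, 12, 16}
|A + B| = 7

A + B = {-11, -8, 0, 1, 4, 12, 16}


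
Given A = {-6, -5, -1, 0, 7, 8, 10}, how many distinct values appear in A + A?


A + A = {a + a' : a, a' ∈ A}; |A| = 7.
General bounds: 2|A| - 1 ≤ |A + A| ≤ |A|(|A|+1)/2, i.e. 13 ≤ |A + A| ≤ 28.
Lower bound 2|A|-1 is attained iff A is an arithmetic progression.
Enumerate sums a + a' for a ≤ a' (symmetric, so this suffices):
a = -6: -6+-6=-12, -6+-5=-11, -6+-1=-7, -6+0=-6, -6+7=1, -6+8=2, -6+10=4
a = -5: -5+-5=-10, -5+-1=-6, -5+0=-5, -5+7=2, -5+8=3, -5+10=5
a = -1: -1+-1=-2, -1+0=-1, -1+7=6, -1+8=7, -1+10=9
a = 0: 0+0=0, 0+7=7, 0+8=8, 0+10=10
a = 7: 7+7=14, 7+8=15, 7+10=17
a = 8: 8+8=16, 8+10=18
a = 10: 10+10=20
Distinct sums: {-12, -11, -10, -7, -6, -5, -2, -1, 0, 1, 2, 3, 4, 5, 6, 7, 8, 9, 10, 14, 15, 16, 17, 18, 20}
|A + A| = 25

|A + A| = 25


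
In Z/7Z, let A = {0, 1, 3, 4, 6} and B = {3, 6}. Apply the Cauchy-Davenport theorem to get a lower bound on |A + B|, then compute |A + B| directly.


Cauchy-Davenport: |A + B| ≥ min(p, |A| + |B| - 1) for A, B nonempty in Z/pZ.
|A| = 5, |B| = 2, p = 7.
CD lower bound = min(7, 5 + 2 - 1) = min(7, 6) = 6.
Compute A + B mod 7 directly:
a = 0: 0+3=3, 0+6=6
a = 1: 1+3=4, 1+6=0
a = 3: 3+3=6, 3+6=2
a = 4: 4+3=0, 4+6=3
a = 6: 6+3=2, 6+6=5
A + B = {0, 2, 3, 4, 5, 6}, so |A + B| = 6.
Verify: 6 ≥ 6? Yes ✓.

CD lower bound = 6, actual |A + B| = 6.


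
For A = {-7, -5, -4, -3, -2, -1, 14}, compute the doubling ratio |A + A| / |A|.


|A| = 7.
Compute A + A by enumerating all 49 pairs.
A + A = {-14, -12, -11, -10, -9, -8, -7, -6, -5, -4, -3, -2, 7, 9, 10, 11, 12, 13, 28}, so |A + A| = 19.
K = |A + A| / |A| = 19/7 (already in lowest terms) ≈ 2.7143.
Reference: AP of size 7 gives K = 13/7 ≈ 1.8571; a fully generic set of size 7 gives K ≈ 4.0000.

|A| = 7, |A + A| = 19, K = 19/7.


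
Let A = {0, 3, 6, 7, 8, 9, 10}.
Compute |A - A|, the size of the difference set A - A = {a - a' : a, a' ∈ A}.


A - A = {a - a' : a, a' ∈ A}; |A| = 7.
Bounds: 2|A|-1 ≤ |A - A| ≤ |A|² - |A| + 1, i.e. 13 ≤ |A - A| ≤ 43.
Note: 0 ∈ A - A always (from a - a). The set is symmetric: if d ∈ A - A then -d ∈ A - A.
Enumerate nonzero differences d = a - a' with a > a' (then include -d):
Positive differences: {1, 2, 3, 4, 5, 6, 7, 8, 9, 10}
Full difference set: {0} ∪ (positive diffs) ∪ (negative diffs).
|A - A| = 1 + 2·10 = 21 (matches direct enumeration: 21).

|A - A| = 21


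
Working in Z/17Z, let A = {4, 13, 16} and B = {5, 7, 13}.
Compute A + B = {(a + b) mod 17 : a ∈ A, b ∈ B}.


Work in Z/17Z: reduce every sum a + b modulo 17.
Enumerate all 9 pairs:
a = 4: 4+5=9, 4+7=11, 4+13=0
a = 13: 13+5=1, 13+7=3, 13+13=9
a = 16: 16+5=4, 16+7=6, 16+13=12
Distinct residues collected: {0, 1, 3, 4, 6, 9, 11, 12}
|A + B| = 8 (out of 17 total residues).

A + B = {0, 1, 3, 4, 6, 9, 11, 12}


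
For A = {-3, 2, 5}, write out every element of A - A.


A - A = {a - a' : a, a' ∈ A}.
Compute a - a' for each ordered pair (a, a'):
a = -3: -3--3=0, -3-2=-5, -3-5=-8
a = 2: 2--3=5, 2-2=0, 2-5=-3
a = 5: 5--3=8, 5-2=3, 5-5=0
Collecting distinct values (and noting 0 appears from a-a):
A - A = {-8, -5, -3, 0, 3, 5, 8}
|A - A| = 7

A - A = {-8, -5, -3, 0, 3, 5, 8}


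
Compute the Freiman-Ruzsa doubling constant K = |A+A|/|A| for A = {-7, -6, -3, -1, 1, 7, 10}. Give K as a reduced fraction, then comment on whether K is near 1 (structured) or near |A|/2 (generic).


|A| = 7.
Compute A + A by enumerating all 49 pairs.
A + A = {-14, -13, -12, -10, -9, -8, -7, -6, -5, -4, -2, 0, 1, 2, 3, 4, 6, 7, 8, 9, 11, 14, 17, 20}, so |A + A| = 24.
K = |A + A| / |A| = 24/7 (already in lowest terms) ≈ 3.4286.
Reference: AP of size 7 gives K = 13/7 ≈ 1.8571; a fully generic set of size 7 gives K ≈ 4.0000.

|A| = 7, |A + A| = 24, K = 24/7.


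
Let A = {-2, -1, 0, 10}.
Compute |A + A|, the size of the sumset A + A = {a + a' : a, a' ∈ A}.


A + A = {a + a' : a, a' ∈ A}; |A| = 4.
General bounds: 2|A| - 1 ≤ |A + A| ≤ |A|(|A|+1)/2, i.e. 7 ≤ |A + A| ≤ 10.
Lower bound 2|A|-1 is attained iff A is an arithmetic progression.
Enumerate sums a + a' for a ≤ a' (symmetric, so this suffices):
a = -2: -2+-2=-4, -2+-1=-3, -2+0=-2, -2+10=8
a = -1: -1+-1=-2, -1+0=-1, -1+10=9
a = 0: 0+0=0, 0+10=10
a = 10: 10+10=20
Distinct sums: {-4, -3, -2, -1, 0, 8, 9, 10, 20}
|A + A| = 9

|A + A| = 9


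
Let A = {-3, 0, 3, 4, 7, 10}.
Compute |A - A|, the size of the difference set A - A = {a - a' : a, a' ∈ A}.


A - A = {a - a' : a, a' ∈ A}; |A| = 6.
Bounds: 2|A|-1 ≤ |A - A| ≤ |A|² - |A| + 1, i.e. 11 ≤ |A - A| ≤ 31.
Note: 0 ∈ A - A always (from a - a). The set is symmetric: if d ∈ A - A then -d ∈ A - A.
Enumerate nonzero differences d = a - a' with a > a' (then include -d):
Positive differences: {1, 3, 4, 6, 7, 10, 13}
Full difference set: {0} ∪ (positive diffs) ∪ (negative diffs).
|A - A| = 1 + 2·7 = 15 (matches direct enumeration: 15).

|A - A| = 15


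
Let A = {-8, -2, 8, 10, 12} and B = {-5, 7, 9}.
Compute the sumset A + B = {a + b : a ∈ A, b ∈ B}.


A + B = {a + b : a ∈ A, b ∈ B}.
Enumerate all |A|·|B| = 5·3 = 15 pairs (a, b) and collect distinct sums.
a = -8: -8+-5=-13, -8+7=-1, -8+9=1
a = -2: -2+-5=-7, -2+7=5, -2+9=7
a = 8: 8+-5=3, 8+7=15, 8+9=17
a = 10: 10+-5=5, 10+7=17, 10+9=19
a = 12: 12+-5=7, 12+7=19, 12+9=21
Collecting distinct sums: A + B = {-13, -7, -1, 1, 3, 5, 7, 15, 17, 19, 21}
|A + B| = 11

A + B = {-13, -7, -1, 1, 3, 5, 7, 15, 17, 19, 21}


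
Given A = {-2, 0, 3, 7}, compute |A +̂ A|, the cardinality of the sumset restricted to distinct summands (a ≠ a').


Restricted sumset: A +̂ A = {a + a' : a ∈ A, a' ∈ A, a ≠ a'}.
Equivalently, take A + A and drop any sum 2a that is achievable ONLY as a + a for a ∈ A (i.e. sums representable only with equal summands).
Enumerate pairs (a, a') with a < a' (symmetric, so each unordered pair gives one sum; this covers all a ≠ a'):
  -2 + 0 = -2
  -2 + 3 = 1
  -2 + 7 = 5
  0 + 3 = 3
  0 + 7 = 7
  3 + 7 = 10
Collected distinct sums: {-2, 1, 3, 5, 7, 10}
|A +̂ A| = 6
(Reference bound: |A +̂ A| ≥ 2|A| - 3 for |A| ≥ 2, with |A| = 4 giving ≥ 5.)

|A +̂ A| = 6


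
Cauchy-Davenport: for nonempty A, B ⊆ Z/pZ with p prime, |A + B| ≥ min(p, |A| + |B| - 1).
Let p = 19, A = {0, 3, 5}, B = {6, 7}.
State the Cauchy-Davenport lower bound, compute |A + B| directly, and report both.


Cauchy-Davenport: |A + B| ≥ min(p, |A| + |B| - 1) for A, B nonempty in Z/pZ.
|A| = 3, |B| = 2, p = 19.
CD lower bound = min(19, 3 + 2 - 1) = min(19, 4) = 4.
Compute A + B mod 19 directly:
a = 0: 0+6=6, 0+7=7
a = 3: 3+6=9, 3+7=10
a = 5: 5+6=11, 5+7=12
A + B = {6, 7, 9, 10, 11, 12}, so |A + B| = 6.
Verify: 6 ≥ 4? Yes ✓.

CD lower bound = 4, actual |A + B| = 6.


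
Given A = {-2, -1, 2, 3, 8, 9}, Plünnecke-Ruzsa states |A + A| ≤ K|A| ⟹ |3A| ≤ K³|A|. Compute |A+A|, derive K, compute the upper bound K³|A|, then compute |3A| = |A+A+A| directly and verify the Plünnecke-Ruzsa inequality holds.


|A| = 6.
Step 1: Compute A + A by enumerating all 36 pairs.
A + A = {-4, -3, -2, 0, 1, 2, 4, 5, 6, 7, 8, 10, 11, 12, 16, 17, 18}, so |A + A| = 17.
Step 2: Doubling constant K = |A + A|/|A| = 17/6 = 17/6 ≈ 2.8333.
Step 3: Plünnecke-Ruzsa gives |3A| ≤ K³·|A| = (2.8333)³ · 6 ≈ 136.4722.
Step 4: Compute 3A = A + A + A directly by enumerating all triples (a,b,c) ∈ A³; |3A| = 32.
Step 5: Check 32 ≤ 136.4722? Yes ✓.

K = 17/6, Plünnecke-Ruzsa bound K³|A| ≈ 136.4722, |3A| = 32, inequality holds.


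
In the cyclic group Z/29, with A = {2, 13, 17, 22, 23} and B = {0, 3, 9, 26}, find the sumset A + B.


Work in Z/29Z: reduce every sum a + b modulo 29.
Enumerate all 20 pairs:
a = 2: 2+0=2, 2+3=5, 2+9=11, 2+26=28
a = 13: 13+0=13, 13+3=16, 13+9=22, 13+26=10
a = 17: 17+0=17, 17+3=20, 17+9=26, 17+26=14
a = 22: 22+0=22, 22+3=25, 22+9=2, 22+26=19
a = 23: 23+0=23, 23+3=26, 23+9=3, 23+26=20
Distinct residues collected: {2, 3, 5, 10, 11, 13, 14, 16, 17, 19, 20, 22, 23, 25, 26, 28}
|A + B| = 16 (out of 29 total residues).

A + B = {2, 3, 5, 10, 11, 13, 14, 16, 17, 19, 20, 22, 23, 25, 26, 28}


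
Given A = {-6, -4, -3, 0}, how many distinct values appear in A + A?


A + A = {a + a' : a, a' ∈ A}; |A| = 4.
General bounds: 2|A| - 1 ≤ |A + A| ≤ |A|(|A|+1)/2, i.e. 7 ≤ |A + A| ≤ 10.
Lower bound 2|A|-1 is attained iff A is an arithmetic progression.
Enumerate sums a + a' for a ≤ a' (symmetric, so this suffices):
a = -6: -6+-6=-12, -6+-4=-10, -6+-3=-9, -6+0=-6
a = -4: -4+-4=-8, -4+-3=-7, -4+0=-4
a = -3: -3+-3=-6, -3+0=-3
a = 0: 0+0=0
Distinct sums: {-12, -10, -9, -8, -7, -6, -4, -3, 0}
|A + A| = 9

|A + A| = 9


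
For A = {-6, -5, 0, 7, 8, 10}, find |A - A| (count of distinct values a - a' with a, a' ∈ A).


A - A = {a - a' : a, a' ∈ A}; |A| = 6.
Bounds: 2|A|-1 ≤ |A - A| ≤ |A|² - |A| + 1, i.e. 11 ≤ |A - A| ≤ 31.
Note: 0 ∈ A - A always (from a - a). The set is symmetric: if d ∈ A - A then -d ∈ A - A.
Enumerate nonzero differences d = a - a' with a > a' (then include -d):
Positive differences: {1, 2, 3, 5, 6, 7, 8, 10, 12, 13, 14, 15, 16}
Full difference set: {0} ∪ (positive diffs) ∪ (negative diffs).
|A - A| = 1 + 2·13 = 27 (matches direct enumeration: 27).

|A - A| = 27


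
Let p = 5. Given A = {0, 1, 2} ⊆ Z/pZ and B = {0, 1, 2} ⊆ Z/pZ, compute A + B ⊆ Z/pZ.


Work in Z/5Z: reduce every sum a + b modulo 5.
Enumerate all 9 pairs:
a = 0: 0+0=0, 0+1=1, 0+2=2
a = 1: 1+0=1, 1+1=2, 1+2=3
a = 2: 2+0=2, 2+1=3, 2+2=4
Distinct residues collected: {0, 1, 2, 3, 4}
|A + B| = 5 (out of 5 total residues).

A + B = {0, 1, 2, 3, 4}


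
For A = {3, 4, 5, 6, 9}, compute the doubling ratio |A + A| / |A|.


|A| = 5.
Compute A + A by enumerating all 25 pairs.
A + A = {6, 7, 8, 9, 10, 11, 12, 13, 14, 15, 18}, so |A + A| = 11.
K = |A + A| / |A| = 11/5 (already in lowest terms) ≈ 2.2000.
Reference: AP of size 5 gives K = 9/5 ≈ 1.8000; a fully generic set of size 5 gives K ≈ 3.0000.

|A| = 5, |A + A| = 11, K = 11/5.


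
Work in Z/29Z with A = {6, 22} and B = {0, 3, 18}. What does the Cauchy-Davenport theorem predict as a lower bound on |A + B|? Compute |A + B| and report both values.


Cauchy-Davenport: |A + B| ≥ min(p, |A| + |B| - 1) for A, B nonempty in Z/pZ.
|A| = 2, |B| = 3, p = 29.
CD lower bound = min(29, 2 + 3 - 1) = min(29, 4) = 4.
Compute A + B mod 29 directly:
a = 6: 6+0=6, 6+3=9, 6+18=24
a = 22: 22+0=22, 22+3=25, 22+18=11
A + B = {6, 9, 11, 22, 24, 25}, so |A + B| = 6.
Verify: 6 ≥ 4? Yes ✓.

CD lower bound = 4, actual |A + B| = 6.


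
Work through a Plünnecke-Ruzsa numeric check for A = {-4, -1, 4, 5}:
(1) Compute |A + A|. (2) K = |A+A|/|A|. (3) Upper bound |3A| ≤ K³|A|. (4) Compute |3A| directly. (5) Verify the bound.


|A| = 4.
Step 1: Compute A + A by enumerating all 16 pairs.
A + A = {-8, -5, -2, 0, 1, 3, 4, 8, 9, 10}, so |A + A| = 10.
Step 2: Doubling constant K = |A + A|/|A| = 10/4 = 10/4 ≈ 2.5000.
Step 3: Plünnecke-Ruzsa gives |3A| ≤ K³·|A| = (2.5000)³ · 4 ≈ 62.5000.
Step 4: Compute 3A = A + A + A directly by enumerating all triples (a,b,c) ∈ A³; |3A| = 19.
Step 5: Check 19 ≤ 62.5000? Yes ✓.

K = 10/4, Plünnecke-Ruzsa bound K³|A| ≈ 62.5000, |3A| = 19, inequality holds.


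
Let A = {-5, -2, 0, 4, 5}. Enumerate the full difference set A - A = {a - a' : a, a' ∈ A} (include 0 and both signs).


A - A = {a - a' : a, a' ∈ A}.
Compute a - a' for each ordered pair (a, a'):
a = -5: -5--5=0, -5--2=-3, -5-0=-5, -5-4=-9, -5-5=-10
a = -2: -2--5=3, -2--2=0, -2-0=-2, -2-4=-6, -2-5=-7
a = 0: 0--5=5, 0--2=2, 0-0=0, 0-4=-4, 0-5=-5
a = 4: 4--5=9, 4--2=6, 4-0=4, 4-4=0, 4-5=-1
a = 5: 5--5=10, 5--2=7, 5-0=5, 5-4=1, 5-5=0
Collecting distinct values (and noting 0 appears from a-a):
A - A = {-10, -9, -7, -6, -5, -4, -3, -2, -1, 0, 1, 2, 3, 4, 5, 6, 7, 9, 10}
|A - A| = 19

A - A = {-10, -9, -7, -6, -5, -4, -3, -2, -1, 0, 1, 2, 3, 4, 5, 6, 7, 9, 10}


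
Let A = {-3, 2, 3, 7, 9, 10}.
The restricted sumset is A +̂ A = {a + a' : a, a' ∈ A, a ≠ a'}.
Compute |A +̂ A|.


Restricted sumset: A +̂ A = {a + a' : a ∈ A, a' ∈ A, a ≠ a'}.
Equivalently, take A + A and drop any sum 2a that is achievable ONLY as a + a for a ∈ A (i.e. sums representable only with equal summands).
Enumerate pairs (a, a') with a < a' (symmetric, so each unordered pair gives one sum; this covers all a ≠ a'):
  -3 + 2 = -1
  -3 + 3 = 0
  -3 + 7 = 4
  -3 + 9 = 6
  -3 + 10 = 7
  2 + 3 = 5
  2 + 7 = 9
  2 + 9 = 11
  2 + 10 = 12
  3 + 7 = 10
  3 + 9 = 12
  3 + 10 = 13
  7 + 9 = 16
  7 + 10 = 17
  9 + 10 = 19
Collected distinct sums: {-1, 0, 4, 5, 6, 7, 9, 10, 11, 12, 13, 16, 17, 19}
|A +̂ A| = 14
(Reference bound: |A +̂ A| ≥ 2|A| - 3 for |A| ≥ 2, with |A| = 6 giving ≥ 9.)

|A +̂ A| = 14


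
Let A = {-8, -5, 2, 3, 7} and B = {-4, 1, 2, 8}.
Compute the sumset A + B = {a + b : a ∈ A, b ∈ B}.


A + B = {a + b : a ∈ A, b ∈ B}.
Enumerate all |A|·|B| = 5·4 = 20 pairs (a, b) and collect distinct sums.
a = -8: -8+-4=-12, -8+1=-7, -8+2=-6, -8+8=0
a = -5: -5+-4=-9, -5+1=-4, -5+2=-3, -5+8=3
a = 2: 2+-4=-2, 2+1=3, 2+2=4, 2+8=10
a = 3: 3+-4=-1, 3+1=4, 3+2=5, 3+8=11
a = 7: 7+-4=3, 7+1=8, 7+2=9, 7+8=15
Collecting distinct sums: A + B = {-12, -9, -7, -6, -4, -3, -2, -1, 0, 3, 4, 5, 8, 9, 10, 11, 15}
|A + B| = 17

A + B = {-12, -9, -7, -6, -4, -3, -2, -1, 0, 3, 4, 5, 8, 9, 10, 11, 15}


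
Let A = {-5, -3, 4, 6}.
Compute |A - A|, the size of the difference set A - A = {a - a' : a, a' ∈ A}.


A - A = {a - a' : a, a' ∈ A}; |A| = 4.
Bounds: 2|A|-1 ≤ |A - A| ≤ |A|² - |A| + 1, i.e. 7 ≤ |A - A| ≤ 13.
Note: 0 ∈ A - A always (from a - a). The set is symmetric: if d ∈ A - A then -d ∈ A - A.
Enumerate nonzero differences d = a - a' with a > a' (then include -d):
Positive differences: {2, 7, 9, 11}
Full difference set: {0} ∪ (positive diffs) ∪ (negative diffs).
|A - A| = 1 + 2·4 = 9 (matches direct enumeration: 9).

|A - A| = 9


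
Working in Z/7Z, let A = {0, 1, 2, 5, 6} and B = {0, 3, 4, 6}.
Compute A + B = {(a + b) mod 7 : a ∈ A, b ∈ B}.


Work in Z/7Z: reduce every sum a + b modulo 7.
Enumerate all 20 pairs:
a = 0: 0+0=0, 0+3=3, 0+4=4, 0+6=6
a = 1: 1+0=1, 1+3=4, 1+4=5, 1+6=0
a = 2: 2+0=2, 2+3=5, 2+4=6, 2+6=1
a = 5: 5+0=5, 5+3=1, 5+4=2, 5+6=4
a = 6: 6+0=6, 6+3=2, 6+4=3, 6+6=5
Distinct residues collected: {0, 1, 2, 3, 4, 5, 6}
|A + B| = 7 (out of 7 total residues).

A + B = {0, 1, 2, 3, 4, 5, 6}


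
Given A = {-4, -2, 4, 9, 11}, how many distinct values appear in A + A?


A + A = {a + a' : a, a' ∈ A}; |A| = 5.
General bounds: 2|A| - 1 ≤ |A + A| ≤ |A|(|A|+1)/2, i.e. 9 ≤ |A + A| ≤ 15.
Lower bound 2|A|-1 is attained iff A is an arithmetic progression.
Enumerate sums a + a' for a ≤ a' (symmetric, so this suffices):
a = -4: -4+-4=-8, -4+-2=-6, -4+4=0, -4+9=5, -4+11=7
a = -2: -2+-2=-4, -2+4=2, -2+9=7, -2+11=9
a = 4: 4+4=8, 4+9=13, 4+11=15
a = 9: 9+9=18, 9+11=20
a = 11: 11+11=22
Distinct sums: {-8, -6, -4, 0, 2, 5, 7, 8, 9, 13, 15, 18, 20, 22}
|A + A| = 14

|A + A| = 14


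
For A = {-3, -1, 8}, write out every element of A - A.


A - A = {a - a' : a, a' ∈ A}.
Compute a - a' for each ordered pair (a, a'):
a = -3: -3--3=0, -3--1=-2, -3-8=-11
a = -1: -1--3=2, -1--1=0, -1-8=-9
a = 8: 8--3=11, 8--1=9, 8-8=0
Collecting distinct values (and noting 0 appears from a-a):
A - A = {-11, -9, -2, 0, 2, 9, 11}
|A - A| = 7

A - A = {-11, -9, -2, 0, 2, 9, 11}


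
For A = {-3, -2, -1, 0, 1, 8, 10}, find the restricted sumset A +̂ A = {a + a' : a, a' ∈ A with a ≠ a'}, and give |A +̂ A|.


Restricted sumset: A +̂ A = {a + a' : a ∈ A, a' ∈ A, a ≠ a'}.
Equivalently, take A + A and drop any sum 2a that is achievable ONLY as a + a for a ∈ A (i.e. sums representable only with equal summands).
Enumerate pairs (a, a') with a < a' (symmetric, so each unordered pair gives one sum; this covers all a ≠ a'):
  -3 + -2 = -5
  -3 + -1 = -4
  -3 + 0 = -3
  -3 + 1 = -2
  -3 + 8 = 5
  -3 + 10 = 7
  -2 + -1 = -3
  -2 + 0 = -2
  -2 + 1 = -1
  -2 + 8 = 6
  -2 + 10 = 8
  -1 + 0 = -1
  -1 + 1 = 0
  -1 + 8 = 7
  -1 + 10 = 9
  0 + 1 = 1
  0 + 8 = 8
  0 + 10 = 10
  1 + 8 = 9
  1 + 10 = 11
  8 + 10 = 18
Collected distinct sums: {-5, -4, -3, -2, -1, 0, 1, 5, 6, 7, 8, 9, 10, 11, 18}
|A +̂ A| = 15
(Reference bound: |A +̂ A| ≥ 2|A| - 3 for |A| ≥ 2, with |A| = 7 giving ≥ 11.)

|A +̂ A| = 15


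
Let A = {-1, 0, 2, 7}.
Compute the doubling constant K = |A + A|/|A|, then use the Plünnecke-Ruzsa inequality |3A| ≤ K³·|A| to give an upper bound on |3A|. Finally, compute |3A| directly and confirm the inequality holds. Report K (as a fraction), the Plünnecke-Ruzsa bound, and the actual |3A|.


|A| = 4.
Step 1: Compute A + A by enumerating all 16 pairs.
A + A = {-2, -1, 0, 1, 2, 4, 6, 7, 9, 14}, so |A + A| = 10.
Step 2: Doubling constant K = |A + A|/|A| = 10/4 = 10/4 ≈ 2.5000.
Step 3: Plünnecke-Ruzsa gives |3A| ≤ K³·|A| = (2.5000)³ · 4 ≈ 62.5000.
Step 4: Compute 3A = A + A + A directly by enumerating all triples (a,b,c) ∈ A³; |3A| = 18.
Step 5: Check 18 ≤ 62.5000? Yes ✓.

K = 10/4, Plünnecke-Ruzsa bound K³|A| ≈ 62.5000, |3A| = 18, inequality holds.


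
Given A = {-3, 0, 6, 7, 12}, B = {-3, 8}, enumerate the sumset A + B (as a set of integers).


A + B = {a + b : a ∈ A, b ∈ B}.
Enumerate all |A|·|B| = 5·2 = 10 pairs (a, b) and collect distinct sums.
a = -3: -3+-3=-6, -3+8=5
a = 0: 0+-3=-3, 0+8=8
a = 6: 6+-3=3, 6+8=14
a = 7: 7+-3=4, 7+8=15
a = 12: 12+-3=9, 12+8=20
Collecting distinct sums: A + B = {-6, -3, 3, 4, 5, 8, 9, 14, 15, 20}
|A + B| = 10

A + B = {-6, -3, 3, 4, 5, 8, 9, 14, 15, 20}


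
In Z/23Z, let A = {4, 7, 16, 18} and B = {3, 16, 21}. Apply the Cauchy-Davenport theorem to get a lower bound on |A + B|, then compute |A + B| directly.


Cauchy-Davenport: |A + B| ≥ min(p, |A| + |B| - 1) for A, B nonempty in Z/pZ.
|A| = 4, |B| = 3, p = 23.
CD lower bound = min(23, 4 + 3 - 1) = min(23, 6) = 6.
Compute A + B mod 23 directly:
a = 4: 4+3=7, 4+16=20, 4+21=2
a = 7: 7+3=10, 7+16=0, 7+21=5
a = 16: 16+3=19, 16+16=9, 16+21=14
a = 18: 18+3=21, 18+16=11, 18+21=16
A + B = {0, 2, 5, 7, 9, 10, 11, 14, 16, 19, 20, 21}, so |A + B| = 12.
Verify: 12 ≥ 6? Yes ✓.

CD lower bound = 6, actual |A + B| = 12.


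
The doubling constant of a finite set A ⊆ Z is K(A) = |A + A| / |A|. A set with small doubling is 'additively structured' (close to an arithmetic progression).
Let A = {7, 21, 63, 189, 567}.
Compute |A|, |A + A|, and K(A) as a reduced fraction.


|A| = 5.
Compute A + A by enumerating all 25 pairs.
A + A = {14, 28, 42, 70, 84, 126, 196, 210, 252, 378, 574, 588, 630, 756, 1134}, so |A + A| = 15.
K = |A + A| / |A| = 15/5 = 3/1 ≈ 3.0000.
Reference: AP of size 5 gives K = 9/5 ≈ 1.8000; a fully generic set of size 5 gives K ≈ 3.0000.

|A| = 5, |A + A| = 15, K = 15/5 = 3/1.


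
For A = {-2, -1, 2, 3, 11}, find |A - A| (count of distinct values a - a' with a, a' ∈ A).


A - A = {a - a' : a, a' ∈ A}; |A| = 5.
Bounds: 2|A|-1 ≤ |A - A| ≤ |A|² - |A| + 1, i.e. 9 ≤ |A - A| ≤ 21.
Note: 0 ∈ A - A always (from a - a). The set is symmetric: if d ∈ A - A then -d ∈ A - A.
Enumerate nonzero differences d = a - a' with a > a' (then include -d):
Positive differences: {1, 3, 4, 5, 8, 9, 12, 13}
Full difference set: {0} ∪ (positive diffs) ∪ (negative diffs).
|A - A| = 1 + 2·8 = 17 (matches direct enumeration: 17).

|A - A| = 17


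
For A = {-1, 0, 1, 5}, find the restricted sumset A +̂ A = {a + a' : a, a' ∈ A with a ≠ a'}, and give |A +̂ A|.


Restricted sumset: A +̂ A = {a + a' : a ∈ A, a' ∈ A, a ≠ a'}.
Equivalently, take A + A and drop any sum 2a that is achievable ONLY as a + a for a ∈ A (i.e. sums representable only with equal summands).
Enumerate pairs (a, a') with a < a' (symmetric, so each unordered pair gives one sum; this covers all a ≠ a'):
  -1 + 0 = -1
  -1 + 1 = 0
  -1 + 5 = 4
  0 + 1 = 1
  0 + 5 = 5
  1 + 5 = 6
Collected distinct sums: {-1, 0, 1, 4, 5, 6}
|A +̂ A| = 6
(Reference bound: |A +̂ A| ≥ 2|A| - 3 for |A| ≥ 2, with |A| = 4 giving ≥ 5.)

|A +̂ A| = 6


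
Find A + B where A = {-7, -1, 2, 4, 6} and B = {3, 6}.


A + B = {a + b : a ∈ A, b ∈ B}.
Enumerate all |A|·|B| = 5·2 = 10 pairs (a, b) and collect distinct sums.
a = -7: -7+3=-4, -7+6=-1
a = -1: -1+3=2, -1+6=5
a = 2: 2+3=5, 2+6=8
a = 4: 4+3=7, 4+6=10
a = 6: 6+3=9, 6+6=12
Collecting distinct sums: A + B = {-4, -1, 2, 5, 7, 8, 9, 10, 12}
|A + B| = 9

A + B = {-4, -1, 2, 5, 7, 8, 9, 10, 12}


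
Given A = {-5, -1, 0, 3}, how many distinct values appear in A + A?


A + A = {a + a' : a, a' ∈ A}; |A| = 4.
General bounds: 2|A| - 1 ≤ |A + A| ≤ |A|(|A|+1)/2, i.e. 7 ≤ |A + A| ≤ 10.
Lower bound 2|A|-1 is attained iff A is an arithmetic progression.
Enumerate sums a + a' for a ≤ a' (symmetric, so this suffices):
a = -5: -5+-5=-10, -5+-1=-6, -5+0=-5, -5+3=-2
a = -1: -1+-1=-2, -1+0=-1, -1+3=2
a = 0: 0+0=0, 0+3=3
a = 3: 3+3=6
Distinct sums: {-10, -6, -5, -2, -1, 0, 2, 3, 6}
|A + A| = 9

|A + A| = 9


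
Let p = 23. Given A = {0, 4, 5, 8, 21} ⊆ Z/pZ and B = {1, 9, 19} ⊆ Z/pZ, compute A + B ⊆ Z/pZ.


Work in Z/23Z: reduce every sum a + b modulo 23.
Enumerate all 15 pairs:
a = 0: 0+1=1, 0+9=9, 0+19=19
a = 4: 4+1=5, 4+9=13, 4+19=0
a = 5: 5+1=6, 5+9=14, 5+19=1
a = 8: 8+1=9, 8+9=17, 8+19=4
a = 21: 21+1=22, 21+9=7, 21+19=17
Distinct residues collected: {0, 1, 4, 5, 6, 7, 9, 13, 14, 17, 19, 22}
|A + B| = 12 (out of 23 total residues).

A + B = {0, 1, 4, 5, 6, 7, 9, 13, 14, 17, 19, 22}


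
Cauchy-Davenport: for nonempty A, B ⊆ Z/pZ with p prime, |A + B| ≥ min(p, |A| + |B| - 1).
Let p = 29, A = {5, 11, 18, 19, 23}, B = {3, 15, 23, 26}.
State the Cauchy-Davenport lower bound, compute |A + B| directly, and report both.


Cauchy-Davenport: |A + B| ≥ min(p, |A| + |B| - 1) for A, B nonempty in Z/pZ.
|A| = 5, |B| = 4, p = 29.
CD lower bound = min(29, 5 + 4 - 1) = min(29, 8) = 8.
Compute A + B mod 29 directly:
a = 5: 5+3=8, 5+15=20, 5+23=28, 5+26=2
a = 11: 11+3=14, 11+15=26, 11+23=5, 11+26=8
a = 18: 18+3=21, 18+15=4, 18+23=12, 18+26=15
a = 19: 19+3=22, 19+15=5, 19+23=13, 19+26=16
a = 23: 23+3=26, 23+15=9, 23+23=17, 23+26=20
A + B = {2, 4, 5, 8, 9, 12, 13, 14, 15, 16, 17, 20, 21, 22, 26, 28}, so |A + B| = 16.
Verify: 16 ≥ 8? Yes ✓.

CD lower bound = 8, actual |A + B| = 16.


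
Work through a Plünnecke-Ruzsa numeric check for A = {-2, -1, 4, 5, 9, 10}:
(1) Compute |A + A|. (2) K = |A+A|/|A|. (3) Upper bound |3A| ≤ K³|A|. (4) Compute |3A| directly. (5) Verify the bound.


|A| = 6.
Step 1: Compute A + A by enumerating all 36 pairs.
A + A = {-4, -3, -2, 2, 3, 4, 7, 8, 9, 10, 13, 14, 15, 18, 19, 20}, so |A + A| = 16.
Step 2: Doubling constant K = |A + A|/|A| = 16/6 = 16/6 ≈ 2.6667.
Step 3: Plünnecke-Ruzsa gives |3A| ≤ K³·|A| = (2.6667)³ · 6 ≈ 113.7778.
Step 4: Compute 3A = A + A + A directly by enumerating all triples (a,b,c) ∈ A³; |3A| = 31.
Step 5: Check 31 ≤ 113.7778? Yes ✓.

K = 16/6, Plünnecke-Ruzsa bound K³|A| ≈ 113.7778, |3A| = 31, inequality holds.


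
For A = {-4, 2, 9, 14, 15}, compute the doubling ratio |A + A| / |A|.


|A| = 5.
Compute A + A by enumerating all 25 pairs.
A + A = {-8, -2, 4, 5, 10, 11, 16, 17, 18, 23, 24, 28, 29, 30}, so |A + A| = 14.
K = |A + A| / |A| = 14/5 (already in lowest terms) ≈ 2.8000.
Reference: AP of size 5 gives K = 9/5 ≈ 1.8000; a fully generic set of size 5 gives K ≈ 3.0000.

|A| = 5, |A + A| = 14, K = 14/5.


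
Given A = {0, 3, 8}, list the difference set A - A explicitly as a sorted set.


A - A = {a - a' : a, a' ∈ A}.
Compute a - a' for each ordered pair (a, a'):
a = 0: 0-0=0, 0-3=-3, 0-8=-8
a = 3: 3-0=3, 3-3=0, 3-8=-5
a = 8: 8-0=8, 8-3=5, 8-8=0
Collecting distinct values (and noting 0 appears from a-a):
A - A = {-8, -5, -3, 0, 3, 5, 8}
|A - A| = 7

A - A = {-8, -5, -3, 0, 3, 5, 8}


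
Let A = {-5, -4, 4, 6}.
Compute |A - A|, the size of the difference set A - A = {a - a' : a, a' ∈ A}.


A - A = {a - a' : a, a' ∈ A}; |A| = 4.
Bounds: 2|A|-1 ≤ |A - A| ≤ |A|² - |A| + 1, i.e. 7 ≤ |A - A| ≤ 13.
Note: 0 ∈ A - A always (from a - a). The set is symmetric: if d ∈ A - A then -d ∈ A - A.
Enumerate nonzero differences d = a - a' with a > a' (then include -d):
Positive differences: {1, 2, 8, 9, 10, 11}
Full difference set: {0} ∪ (positive diffs) ∪ (negative diffs).
|A - A| = 1 + 2·6 = 13 (matches direct enumeration: 13).

|A - A| = 13


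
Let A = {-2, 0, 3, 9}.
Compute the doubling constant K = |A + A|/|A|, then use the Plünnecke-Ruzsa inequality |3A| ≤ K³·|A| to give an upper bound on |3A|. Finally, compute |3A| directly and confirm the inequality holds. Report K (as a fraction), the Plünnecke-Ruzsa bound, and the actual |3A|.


|A| = 4.
Step 1: Compute A + A by enumerating all 16 pairs.
A + A = {-4, -2, 0, 1, 3, 6, 7, 9, 12, 18}, so |A + A| = 10.
Step 2: Doubling constant K = |A + A|/|A| = 10/4 = 10/4 ≈ 2.5000.
Step 3: Plünnecke-Ruzsa gives |3A| ≤ K³·|A| = (2.5000)³ · 4 ≈ 62.5000.
Step 4: Compute 3A = A + A + A directly by enumerating all triples (a,b,c) ∈ A³; |3A| = 19.
Step 5: Check 19 ≤ 62.5000? Yes ✓.

K = 10/4, Plünnecke-Ruzsa bound K³|A| ≈ 62.5000, |3A| = 19, inequality holds.


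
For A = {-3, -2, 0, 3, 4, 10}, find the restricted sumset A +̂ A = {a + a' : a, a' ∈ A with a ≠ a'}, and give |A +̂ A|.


Restricted sumset: A +̂ A = {a + a' : a ∈ A, a' ∈ A, a ≠ a'}.
Equivalently, take A + A and drop any sum 2a that is achievable ONLY as a + a for a ∈ A (i.e. sums representable only with equal summands).
Enumerate pairs (a, a') with a < a' (symmetric, so each unordered pair gives one sum; this covers all a ≠ a'):
  -3 + -2 = -5
  -3 + 0 = -3
  -3 + 3 = 0
  -3 + 4 = 1
  -3 + 10 = 7
  -2 + 0 = -2
  -2 + 3 = 1
  -2 + 4 = 2
  -2 + 10 = 8
  0 + 3 = 3
  0 + 4 = 4
  0 + 10 = 10
  3 + 4 = 7
  3 + 10 = 13
  4 + 10 = 14
Collected distinct sums: {-5, -3, -2, 0, 1, 2, 3, 4, 7, 8, 10, 13, 14}
|A +̂ A| = 13
(Reference bound: |A +̂ A| ≥ 2|A| - 3 for |A| ≥ 2, with |A| = 6 giving ≥ 9.)

|A +̂ A| = 13


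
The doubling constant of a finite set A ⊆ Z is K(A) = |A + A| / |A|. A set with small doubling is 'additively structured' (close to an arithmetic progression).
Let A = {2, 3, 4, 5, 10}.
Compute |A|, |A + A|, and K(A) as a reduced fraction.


|A| = 5.
Compute A + A by enumerating all 25 pairs.
A + A = {4, 5, 6, 7, 8, 9, 10, 12, 13, 14, 15, 20}, so |A + A| = 12.
K = |A + A| / |A| = 12/5 (already in lowest terms) ≈ 2.4000.
Reference: AP of size 5 gives K = 9/5 ≈ 1.8000; a fully generic set of size 5 gives K ≈ 3.0000.

|A| = 5, |A + A| = 12, K = 12/5.


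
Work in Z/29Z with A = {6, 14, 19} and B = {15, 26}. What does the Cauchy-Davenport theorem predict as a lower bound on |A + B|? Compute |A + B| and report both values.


Cauchy-Davenport: |A + B| ≥ min(p, |A| + |B| - 1) for A, B nonempty in Z/pZ.
|A| = 3, |B| = 2, p = 29.
CD lower bound = min(29, 3 + 2 - 1) = min(29, 4) = 4.
Compute A + B mod 29 directly:
a = 6: 6+15=21, 6+26=3
a = 14: 14+15=0, 14+26=11
a = 19: 19+15=5, 19+26=16
A + B = {0, 3, 5, 11, 16, 21}, so |A + B| = 6.
Verify: 6 ≥ 4? Yes ✓.

CD lower bound = 4, actual |A + B| = 6.


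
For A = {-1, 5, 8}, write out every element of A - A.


A - A = {a - a' : a, a' ∈ A}.
Compute a - a' for each ordered pair (a, a'):
a = -1: -1--1=0, -1-5=-6, -1-8=-9
a = 5: 5--1=6, 5-5=0, 5-8=-3
a = 8: 8--1=9, 8-5=3, 8-8=0
Collecting distinct values (and noting 0 appears from a-a):
A - A = {-9, -6, -3, 0, 3, 6, 9}
|A - A| = 7

A - A = {-9, -6, -3, 0, 3, 6, 9}


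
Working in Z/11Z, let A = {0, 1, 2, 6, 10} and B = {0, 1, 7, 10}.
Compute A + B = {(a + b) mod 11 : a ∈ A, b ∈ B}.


Work in Z/11Z: reduce every sum a + b modulo 11.
Enumerate all 20 pairs:
a = 0: 0+0=0, 0+1=1, 0+7=7, 0+10=10
a = 1: 1+0=1, 1+1=2, 1+7=8, 1+10=0
a = 2: 2+0=2, 2+1=3, 2+7=9, 2+10=1
a = 6: 6+0=6, 6+1=7, 6+7=2, 6+10=5
a = 10: 10+0=10, 10+1=0, 10+7=6, 10+10=9
Distinct residues collected: {0, 1, 2, 3, 5, 6, 7, 8, 9, 10}
|A + B| = 10 (out of 11 total residues).

A + B = {0, 1, 2, 3, 5, 6, 7, 8, 9, 10}


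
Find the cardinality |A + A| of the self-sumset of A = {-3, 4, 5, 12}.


A + A = {a + a' : a, a' ∈ A}; |A| = 4.
General bounds: 2|A| - 1 ≤ |A + A| ≤ |A|(|A|+1)/2, i.e. 7 ≤ |A + A| ≤ 10.
Lower bound 2|A|-1 is attained iff A is an arithmetic progression.
Enumerate sums a + a' for a ≤ a' (symmetric, so this suffices):
a = -3: -3+-3=-6, -3+4=1, -3+5=2, -3+12=9
a = 4: 4+4=8, 4+5=9, 4+12=16
a = 5: 5+5=10, 5+12=17
a = 12: 12+12=24
Distinct sums: {-6, 1, 2, 8, 9, 10, 16, 17, 24}
|A + A| = 9

|A + A| = 9


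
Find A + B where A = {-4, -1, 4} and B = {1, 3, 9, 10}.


A + B = {a + b : a ∈ A, b ∈ B}.
Enumerate all |A|·|B| = 3·4 = 12 pairs (a, b) and collect distinct sums.
a = -4: -4+1=-3, -4+3=-1, -4+9=5, -4+10=6
a = -1: -1+1=0, -1+3=2, -1+9=8, -1+10=9
a = 4: 4+1=5, 4+3=7, 4+9=13, 4+10=14
Collecting distinct sums: A + B = {-3, -1, 0, 2, 5, 6, 7, 8, 9, 13, 14}
|A + B| = 11

A + B = {-3, -1, 0, 2, 5, 6, 7, 8, 9, 13, 14}


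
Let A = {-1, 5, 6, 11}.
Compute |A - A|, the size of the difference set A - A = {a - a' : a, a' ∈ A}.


A - A = {a - a' : a, a' ∈ A}; |A| = 4.
Bounds: 2|A|-1 ≤ |A - A| ≤ |A|² - |A| + 1, i.e. 7 ≤ |A - A| ≤ 13.
Note: 0 ∈ A - A always (from a - a). The set is symmetric: if d ∈ A - A then -d ∈ A - A.
Enumerate nonzero differences d = a - a' with a > a' (then include -d):
Positive differences: {1, 5, 6, 7, 12}
Full difference set: {0} ∪ (positive diffs) ∪ (negative diffs).
|A - A| = 1 + 2·5 = 11 (matches direct enumeration: 11).

|A - A| = 11


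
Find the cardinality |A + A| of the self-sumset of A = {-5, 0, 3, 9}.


A + A = {a + a' : a, a' ∈ A}; |A| = 4.
General bounds: 2|A| - 1 ≤ |A + A| ≤ |A|(|A|+1)/2, i.e. 7 ≤ |A + A| ≤ 10.
Lower bound 2|A|-1 is attained iff A is an arithmetic progression.
Enumerate sums a + a' for a ≤ a' (symmetric, so this suffices):
a = -5: -5+-5=-10, -5+0=-5, -5+3=-2, -5+9=4
a = 0: 0+0=0, 0+3=3, 0+9=9
a = 3: 3+3=6, 3+9=12
a = 9: 9+9=18
Distinct sums: {-10, -5, -2, 0, 3, 4, 6, 9, 12, 18}
|A + A| = 10

|A + A| = 10


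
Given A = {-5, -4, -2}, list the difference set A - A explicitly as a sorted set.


A - A = {a - a' : a, a' ∈ A}.
Compute a - a' for each ordered pair (a, a'):
a = -5: -5--5=0, -5--4=-1, -5--2=-3
a = -4: -4--5=1, -4--4=0, -4--2=-2
a = -2: -2--5=3, -2--4=2, -2--2=0
Collecting distinct values (and noting 0 appears from a-a):
A - A = {-3, -2, -1, 0, 1, 2, 3}
|A - A| = 7

A - A = {-3, -2, -1, 0, 1, 2, 3}


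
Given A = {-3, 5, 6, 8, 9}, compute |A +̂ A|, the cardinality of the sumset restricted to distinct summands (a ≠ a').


Restricted sumset: A +̂ A = {a + a' : a ∈ A, a' ∈ A, a ≠ a'}.
Equivalently, take A + A and drop any sum 2a that is achievable ONLY as a + a for a ∈ A (i.e. sums representable only with equal summands).
Enumerate pairs (a, a') with a < a' (symmetric, so each unordered pair gives one sum; this covers all a ≠ a'):
  -3 + 5 = 2
  -3 + 6 = 3
  -3 + 8 = 5
  -3 + 9 = 6
  5 + 6 = 11
  5 + 8 = 13
  5 + 9 = 14
  6 + 8 = 14
  6 + 9 = 15
  8 + 9 = 17
Collected distinct sums: {2, 3, 5, 6, 11, 13, 14, 15, 17}
|A +̂ A| = 9
(Reference bound: |A +̂ A| ≥ 2|A| - 3 for |A| ≥ 2, with |A| = 5 giving ≥ 7.)

|A +̂ A| = 9


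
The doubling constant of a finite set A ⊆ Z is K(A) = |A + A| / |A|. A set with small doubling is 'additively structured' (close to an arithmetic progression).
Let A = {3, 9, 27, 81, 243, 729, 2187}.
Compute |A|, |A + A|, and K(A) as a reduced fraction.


|A| = 7.
Compute A + A by enumerating all 49 pairs.
A + A = {6, 12, 18, 30, 36, 54, 84, 90, 108, 162, 246, 252, 270, 324, 486, 732, 738, 756, 810, 972, 1458, 2190, 2196, 2214, 2268, 2430, 2916, 4374}, so |A + A| = 28.
K = |A + A| / |A| = 28/7 = 4/1 ≈ 4.0000.
Reference: AP of size 7 gives K = 13/7 ≈ 1.8571; a fully generic set of size 7 gives K ≈ 4.0000.

|A| = 7, |A + A| = 28, K = 28/7 = 4/1.


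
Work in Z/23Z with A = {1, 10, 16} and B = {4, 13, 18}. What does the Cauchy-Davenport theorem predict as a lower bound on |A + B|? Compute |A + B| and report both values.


Cauchy-Davenport: |A + B| ≥ min(p, |A| + |B| - 1) for A, B nonempty in Z/pZ.
|A| = 3, |B| = 3, p = 23.
CD lower bound = min(23, 3 + 3 - 1) = min(23, 5) = 5.
Compute A + B mod 23 directly:
a = 1: 1+4=5, 1+13=14, 1+18=19
a = 10: 10+4=14, 10+13=0, 10+18=5
a = 16: 16+4=20, 16+13=6, 16+18=11
A + B = {0, 5, 6, 11, 14, 19, 20}, so |A + B| = 7.
Verify: 7 ≥ 5? Yes ✓.

CD lower bound = 5, actual |A + B| = 7.


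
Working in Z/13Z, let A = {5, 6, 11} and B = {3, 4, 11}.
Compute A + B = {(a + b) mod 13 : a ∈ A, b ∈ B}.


Work in Z/13Z: reduce every sum a + b modulo 13.
Enumerate all 9 pairs:
a = 5: 5+3=8, 5+4=9, 5+11=3
a = 6: 6+3=9, 6+4=10, 6+11=4
a = 11: 11+3=1, 11+4=2, 11+11=9
Distinct residues collected: {1, 2, 3, 4, 8, 9, 10}
|A + B| = 7 (out of 13 total residues).

A + B = {1, 2, 3, 4, 8, 9, 10}


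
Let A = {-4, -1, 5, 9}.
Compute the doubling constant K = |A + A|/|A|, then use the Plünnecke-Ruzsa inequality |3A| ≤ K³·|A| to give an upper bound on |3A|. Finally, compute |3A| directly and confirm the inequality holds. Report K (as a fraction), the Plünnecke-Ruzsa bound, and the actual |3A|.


|A| = 4.
Step 1: Compute A + A by enumerating all 16 pairs.
A + A = {-8, -5, -2, 1, 4, 5, 8, 10, 14, 18}, so |A + A| = 10.
Step 2: Doubling constant K = |A + A|/|A| = 10/4 = 10/4 ≈ 2.5000.
Step 3: Plünnecke-Ruzsa gives |3A| ≤ K³·|A| = (2.5000)³ · 4 ≈ 62.5000.
Step 4: Compute 3A = A + A + A directly by enumerating all triples (a,b,c) ∈ A³; |3A| = 19.
Step 5: Check 19 ≤ 62.5000? Yes ✓.

K = 10/4, Plünnecke-Ruzsa bound K³|A| ≈ 62.5000, |3A| = 19, inequality holds.


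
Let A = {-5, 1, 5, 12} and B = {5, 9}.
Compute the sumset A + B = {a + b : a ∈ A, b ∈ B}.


A + B = {a + b : a ∈ A, b ∈ B}.
Enumerate all |A|·|B| = 4·2 = 8 pairs (a, b) and collect distinct sums.
a = -5: -5+5=0, -5+9=4
a = 1: 1+5=6, 1+9=10
a = 5: 5+5=10, 5+9=14
a = 12: 12+5=17, 12+9=21
Collecting distinct sums: A + B = {0, 4, 6, 10, 14, 17, 21}
|A + B| = 7

A + B = {0, 4, 6, 10, 14, 17, 21}


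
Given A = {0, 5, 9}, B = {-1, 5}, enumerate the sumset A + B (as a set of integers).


A + B = {a + b : a ∈ A, b ∈ B}.
Enumerate all |A|·|B| = 3·2 = 6 pairs (a, b) and collect distinct sums.
a = 0: 0+-1=-1, 0+5=5
a = 5: 5+-1=4, 5+5=10
a = 9: 9+-1=8, 9+5=14
Collecting distinct sums: A + B = {-1, 4, 5, 8, 10, 14}
|A + B| = 6

A + B = {-1, 4, 5, 8, 10, 14}


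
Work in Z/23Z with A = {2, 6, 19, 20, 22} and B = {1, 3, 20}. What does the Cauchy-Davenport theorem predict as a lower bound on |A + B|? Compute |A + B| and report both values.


Cauchy-Davenport: |A + B| ≥ min(p, |A| + |B| - 1) for A, B nonempty in Z/pZ.
|A| = 5, |B| = 3, p = 23.
CD lower bound = min(23, 5 + 3 - 1) = min(23, 7) = 7.
Compute A + B mod 23 directly:
a = 2: 2+1=3, 2+3=5, 2+20=22
a = 6: 6+1=7, 6+3=9, 6+20=3
a = 19: 19+1=20, 19+3=22, 19+20=16
a = 20: 20+1=21, 20+3=0, 20+20=17
a = 22: 22+1=0, 22+3=2, 22+20=19
A + B = {0, 2, 3, 5, 7, 9, 16, 17, 19, 20, 21, 22}, so |A + B| = 12.
Verify: 12 ≥ 7? Yes ✓.

CD lower bound = 7, actual |A + B| = 12.


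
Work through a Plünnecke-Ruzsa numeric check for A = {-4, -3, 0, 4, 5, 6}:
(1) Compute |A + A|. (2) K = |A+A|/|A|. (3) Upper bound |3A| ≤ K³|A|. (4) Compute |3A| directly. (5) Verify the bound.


|A| = 6.
Step 1: Compute A + A by enumerating all 36 pairs.
A + A = {-8, -7, -6, -4, -3, 0, 1, 2, 3, 4, 5, 6, 8, 9, 10, 11, 12}, so |A + A| = 17.
Step 2: Doubling constant K = |A + A|/|A| = 17/6 = 17/6 ≈ 2.8333.
Step 3: Plünnecke-Ruzsa gives |3A| ≤ K³·|A| = (2.8333)³ · 6 ≈ 136.4722.
Step 4: Compute 3A = A + A + A directly by enumerating all triples (a,b,c) ∈ A³; |3A| = 30.
Step 5: Check 30 ≤ 136.4722? Yes ✓.

K = 17/6, Plünnecke-Ruzsa bound K³|A| ≈ 136.4722, |3A| = 30, inequality holds.


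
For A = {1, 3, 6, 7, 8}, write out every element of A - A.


A - A = {a - a' : a, a' ∈ A}.
Compute a - a' for each ordered pair (a, a'):
a = 1: 1-1=0, 1-3=-2, 1-6=-5, 1-7=-6, 1-8=-7
a = 3: 3-1=2, 3-3=0, 3-6=-3, 3-7=-4, 3-8=-5
a = 6: 6-1=5, 6-3=3, 6-6=0, 6-7=-1, 6-8=-2
a = 7: 7-1=6, 7-3=4, 7-6=1, 7-7=0, 7-8=-1
a = 8: 8-1=7, 8-3=5, 8-6=2, 8-7=1, 8-8=0
Collecting distinct values (and noting 0 appears from a-a):
A - A = {-7, -6, -5, -4, -3, -2, -1, 0, 1, 2, 3, 4, 5, 6, 7}
|A - A| = 15

A - A = {-7, -6, -5, -4, -3, -2, -1, 0, 1, 2, 3, 4, 5, 6, 7}


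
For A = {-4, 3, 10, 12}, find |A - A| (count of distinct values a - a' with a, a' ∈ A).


A - A = {a - a' : a, a' ∈ A}; |A| = 4.
Bounds: 2|A|-1 ≤ |A - A| ≤ |A|² - |A| + 1, i.e. 7 ≤ |A - A| ≤ 13.
Note: 0 ∈ A - A always (from a - a). The set is symmetric: if d ∈ A - A then -d ∈ A - A.
Enumerate nonzero differences d = a - a' with a > a' (then include -d):
Positive differences: {2, 7, 9, 14, 16}
Full difference set: {0} ∪ (positive diffs) ∪ (negative diffs).
|A - A| = 1 + 2·5 = 11 (matches direct enumeration: 11).

|A - A| = 11


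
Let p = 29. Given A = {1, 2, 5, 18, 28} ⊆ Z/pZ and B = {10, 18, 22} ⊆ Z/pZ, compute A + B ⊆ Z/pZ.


Work in Z/29Z: reduce every sum a + b modulo 29.
Enumerate all 15 pairs:
a = 1: 1+10=11, 1+18=19, 1+22=23
a = 2: 2+10=12, 2+18=20, 2+22=24
a = 5: 5+10=15, 5+18=23, 5+22=27
a = 18: 18+10=28, 18+18=7, 18+22=11
a = 28: 28+10=9, 28+18=17, 28+22=21
Distinct residues collected: {7, 9, 11, 12, 15, 17, 19, 20, 21, 23, 24, 27, 28}
|A + B| = 13 (out of 29 total residues).

A + B = {7, 9, 11, 12, 15, 17, 19, 20, 21, 23, 24, 27, 28}


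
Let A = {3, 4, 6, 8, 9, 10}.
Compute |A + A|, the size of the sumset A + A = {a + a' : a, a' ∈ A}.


A + A = {a + a' : a, a' ∈ A}; |A| = 6.
General bounds: 2|A| - 1 ≤ |A + A| ≤ |A|(|A|+1)/2, i.e. 11 ≤ |A + A| ≤ 21.
Lower bound 2|A|-1 is attained iff A is an arithmetic progression.
Enumerate sums a + a' for a ≤ a' (symmetric, so this suffices):
a = 3: 3+3=6, 3+4=7, 3+6=9, 3+8=11, 3+9=12, 3+10=13
a = 4: 4+4=8, 4+6=10, 4+8=12, 4+9=13, 4+10=14
a = 6: 6+6=12, 6+8=14, 6+9=15, 6+10=16
a = 8: 8+8=16, 8+9=17, 8+10=18
a = 9: 9+9=18, 9+10=19
a = 10: 10+10=20
Distinct sums: {6, 7, 8, 9, 10, 11, 12, 13, 14, 15, 16, 17, 18, 19, 20}
|A + A| = 15

|A + A| = 15


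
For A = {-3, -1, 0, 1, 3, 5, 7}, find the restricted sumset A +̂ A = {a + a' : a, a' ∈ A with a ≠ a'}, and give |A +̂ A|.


Restricted sumset: A +̂ A = {a + a' : a ∈ A, a' ∈ A, a ≠ a'}.
Equivalently, take A + A and drop any sum 2a that is achievable ONLY as a + a for a ∈ A (i.e. sums representable only with equal summands).
Enumerate pairs (a, a') with a < a' (symmetric, so each unordered pair gives one sum; this covers all a ≠ a'):
  -3 + -1 = -4
  -3 + 0 = -3
  -3 + 1 = -2
  -3 + 3 = 0
  -3 + 5 = 2
  -3 + 7 = 4
  -1 + 0 = -1
  -1 + 1 = 0
  -1 + 3 = 2
  -1 + 5 = 4
  -1 + 7 = 6
  0 + 1 = 1
  0 + 3 = 3
  0 + 5 = 5
  0 + 7 = 7
  1 + 3 = 4
  1 + 5 = 6
  1 + 7 = 8
  3 + 5 = 8
  3 + 7 = 10
  5 + 7 = 12
Collected distinct sums: {-4, -3, -2, -1, 0, 1, 2, 3, 4, 5, 6, 7, 8, 10, 12}
|A +̂ A| = 15
(Reference bound: |A +̂ A| ≥ 2|A| - 3 for |A| ≥ 2, with |A| = 7 giving ≥ 11.)

|A +̂ A| = 15


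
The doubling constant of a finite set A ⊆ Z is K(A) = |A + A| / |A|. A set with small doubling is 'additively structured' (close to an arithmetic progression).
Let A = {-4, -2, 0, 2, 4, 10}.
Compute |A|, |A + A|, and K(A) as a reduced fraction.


|A| = 6.
Compute A + A by enumerating all 36 pairs.
A + A = {-8, -6, -4, -2, 0, 2, 4, 6, 8, 10, 12, 14, 20}, so |A + A| = 13.
K = |A + A| / |A| = 13/6 (already in lowest terms) ≈ 2.1667.
Reference: AP of size 6 gives K = 11/6 ≈ 1.8333; a fully generic set of size 6 gives K ≈ 3.5000.

|A| = 6, |A + A| = 13, K = 13/6.


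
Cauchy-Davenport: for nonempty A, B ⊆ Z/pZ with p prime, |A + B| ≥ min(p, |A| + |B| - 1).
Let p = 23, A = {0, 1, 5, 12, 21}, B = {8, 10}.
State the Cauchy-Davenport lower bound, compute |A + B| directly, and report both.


Cauchy-Davenport: |A + B| ≥ min(p, |A| + |B| - 1) for A, B nonempty in Z/pZ.
|A| = 5, |B| = 2, p = 23.
CD lower bound = min(23, 5 + 2 - 1) = min(23, 6) = 6.
Compute A + B mod 23 directly:
a = 0: 0+8=8, 0+10=10
a = 1: 1+8=9, 1+10=11
a = 5: 5+8=13, 5+10=15
a = 12: 12+8=20, 12+10=22
a = 21: 21+8=6, 21+10=8
A + B = {6, 8, 9, 10, 11, 13, 15, 20, 22}, so |A + B| = 9.
Verify: 9 ≥ 6? Yes ✓.

CD lower bound = 6, actual |A + B| = 9.
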